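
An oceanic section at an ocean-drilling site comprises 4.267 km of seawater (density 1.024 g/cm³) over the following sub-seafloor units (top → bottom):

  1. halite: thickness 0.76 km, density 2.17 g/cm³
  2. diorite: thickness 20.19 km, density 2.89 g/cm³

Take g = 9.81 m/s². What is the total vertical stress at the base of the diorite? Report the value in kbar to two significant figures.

6.3 kbar

seawater: 1024 kg/m³ × 9.81 m/s² × 4267 m = 4.286×10^7 Pa = 0.4286 kbar
halite: 2170 kg/m³ × 9.81 m/s² × 760 m = 1.618×10^7 Pa = 0.1618 kbar
diorite: 2890 kg/m³ × 9.81 m/s² × 20190 m = 5.724×10^8 Pa = 5.724 kbar
Total = 0.4286 + 0.1618 + 5.724 = 6.3145 kbar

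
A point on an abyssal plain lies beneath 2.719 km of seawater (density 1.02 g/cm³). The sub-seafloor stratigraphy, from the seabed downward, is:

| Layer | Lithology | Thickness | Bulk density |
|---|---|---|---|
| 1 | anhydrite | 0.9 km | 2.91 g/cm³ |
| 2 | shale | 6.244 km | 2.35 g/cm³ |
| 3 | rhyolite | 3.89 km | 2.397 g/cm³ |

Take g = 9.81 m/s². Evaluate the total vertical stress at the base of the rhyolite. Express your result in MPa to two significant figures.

290 MPa

seawater: 1020 kg/m³ × 9.81 m/s² × 2719 m = 2.721×10^7 Pa = 27.21 MPa
anhydrite: 2910 kg/m³ × 9.81 m/s² × 900 m = 2.569×10^7 Pa = 25.69 MPa
shale: 2350 kg/m³ × 9.81 m/s² × 6244 m = 1.439×10^8 Pa = 143.9 MPa
rhyolite: 2397 kg/m³ × 9.81 m/s² × 3890 m = 9.147×10^7 Pa = 91.47 MPa
Total = 27.21 + 25.69 + 143.9 + 91.47 = 288.32 MPa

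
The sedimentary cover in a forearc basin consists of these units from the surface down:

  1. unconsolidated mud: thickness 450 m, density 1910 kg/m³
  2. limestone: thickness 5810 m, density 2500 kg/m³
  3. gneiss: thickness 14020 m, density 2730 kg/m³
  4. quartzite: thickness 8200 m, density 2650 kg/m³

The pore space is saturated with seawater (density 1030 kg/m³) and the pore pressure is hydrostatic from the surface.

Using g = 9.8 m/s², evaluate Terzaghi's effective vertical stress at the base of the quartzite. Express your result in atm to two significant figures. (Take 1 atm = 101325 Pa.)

4500 atm

Overburden (lithostatic) stress σ_v:
unconsolidated mud: 1910 kg/m³ × 9.8 m/s² × 450 m = 8.423×10^6 Pa = 8.423 MPa
limestone: 2500 kg/m³ × 9.8 m/s² × 5810 m = 1.423×10^8 Pa = 142.3 MPa
gneiss: 2730 kg/m³ × 9.8 m/s² × 14020 m = 3.751×10^8 Pa = 375.1 MPa
quartzite: 2650 kg/m³ × 9.8 m/s² × 8200 m = 2.130×10^8 Pa = 213.0 MPa
Total = 8.423 + 142.3 + 375.1 + 213.0 = 738.81 MPa
Pore pressure P_p = 1030 kg/m³ × 9.8 m/s² × 28480 m = 2.875×10^8 Pa = 287.5 MPa
Effective stress σ' = σ_v − P_p = 738.8 − 287.5 = 451.34 MPa = 4454.3 atm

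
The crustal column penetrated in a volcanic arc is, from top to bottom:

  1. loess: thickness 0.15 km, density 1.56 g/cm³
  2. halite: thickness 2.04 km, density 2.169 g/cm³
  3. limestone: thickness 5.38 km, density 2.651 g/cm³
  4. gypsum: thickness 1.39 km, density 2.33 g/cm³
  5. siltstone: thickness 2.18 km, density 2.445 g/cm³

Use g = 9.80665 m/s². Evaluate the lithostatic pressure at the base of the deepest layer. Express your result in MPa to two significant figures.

270 MPa

loess: 1560 kg/m³ × 9.80665 m/s² × 150 m = 2.295×10^6 Pa = 2.295 MPa
halite: 2169 kg/m³ × 9.80665 m/s² × 2040 m = 4.339×10^7 Pa = 43.39 MPa
limestone: 2651 kg/m³ × 9.80665 m/s² × 5380 m = 1.399×10^8 Pa = 139.9 MPa
gypsum: 2330 kg/m³ × 9.80665 m/s² × 1390 m = 3.176×10^7 Pa = 31.76 MPa
siltstone: 2445 kg/m³ × 9.80665 m/s² × 2180 m = 5.227×10^7 Pa = 52.27 MPa
Total = 2.295 + 43.39 + 139.9 + 31.76 + 52.27 = 269.58 MPa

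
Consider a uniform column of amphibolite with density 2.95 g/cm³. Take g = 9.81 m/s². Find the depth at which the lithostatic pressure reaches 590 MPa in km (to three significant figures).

20.4 km

h = P/(ρg) = 590 MPa / (2950 kg/m³ × 9.81 m/s²) = 5.900×10^8 Pa / 28940 Pa/m = 20387 m
= 20.387 km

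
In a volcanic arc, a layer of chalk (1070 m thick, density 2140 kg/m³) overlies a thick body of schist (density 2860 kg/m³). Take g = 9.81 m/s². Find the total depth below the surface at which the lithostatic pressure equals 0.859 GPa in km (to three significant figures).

30.9 km

Pressure at base of upper layers: 2140×9.81×1070 = 2.246×10^7 Pa = 0.02246 GPa
Remaining pressure to be supplied by schist: 8.590×10^8 − 2.246×10^7 = 8.365×10^8 Pa
Additional depth in schist = 8.365×10^8 Pa / (2860 kg/m³ × 9.81 m/s²) = 29816 m
Total depth = 1070 m + 29816 m = 30886 m
= 30.886 km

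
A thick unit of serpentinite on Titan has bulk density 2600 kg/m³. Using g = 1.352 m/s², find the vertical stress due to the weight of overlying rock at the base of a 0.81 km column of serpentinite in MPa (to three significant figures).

serpentinite: 2600 kg/m³ × 1.352 m/s² × 810 m = 2.847×10^6 Pa = 2.847 MPa

2.85 MPa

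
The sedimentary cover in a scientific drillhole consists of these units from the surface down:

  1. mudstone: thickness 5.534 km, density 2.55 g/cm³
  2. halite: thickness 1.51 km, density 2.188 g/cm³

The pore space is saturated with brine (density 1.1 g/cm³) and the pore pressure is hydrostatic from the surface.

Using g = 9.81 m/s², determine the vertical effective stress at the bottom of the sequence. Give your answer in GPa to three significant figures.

Overburden (lithostatic) stress σ_v:
mudstone: 2550 kg/m³ × 9.81 m/s² × 5534 m = 1.384×10^8 Pa = 138.4 MPa
halite: 2188 kg/m³ × 9.81 m/s² × 1510 m = 3.241×10^7 Pa = 32.41 MPa
Total = 138.4 + 32.41 = 170.85 MPa
Pore pressure P_p = 1100 kg/m³ × 9.81 m/s² × 7044 m = 7.601×10^7 Pa = 76.01 MPa
Effective stress σ' = σ_v − P_p = 170.8 − 76.01 = 94.835 MPa = 0.094835 GPa

0.0948 GPa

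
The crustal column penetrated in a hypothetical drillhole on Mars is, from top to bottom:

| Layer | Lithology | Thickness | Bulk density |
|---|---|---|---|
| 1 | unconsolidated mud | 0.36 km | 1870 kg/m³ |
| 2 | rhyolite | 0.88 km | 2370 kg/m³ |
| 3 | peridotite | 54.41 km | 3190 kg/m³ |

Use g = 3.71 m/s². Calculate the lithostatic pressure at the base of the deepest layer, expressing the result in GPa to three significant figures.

0.654 GPa

unconsolidated mud: 1870 kg/m³ × 3.71 m/s² × 360 m = 2.498×10^6 Pa = 2.498×10^-3 GPa
rhyolite: 2370 kg/m³ × 3.71 m/s² × 880 m = 7.738×10^6 Pa = 7.738×10^-3 GPa
peridotite: 3190 kg/m³ × 3.71 m/s² × 54410 m = 6.439×10^8 Pa = 0.6439 GPa
Total = 2.498×10^-3 + 7.738×10^-3 + 0.6439 = 0.65417 GPa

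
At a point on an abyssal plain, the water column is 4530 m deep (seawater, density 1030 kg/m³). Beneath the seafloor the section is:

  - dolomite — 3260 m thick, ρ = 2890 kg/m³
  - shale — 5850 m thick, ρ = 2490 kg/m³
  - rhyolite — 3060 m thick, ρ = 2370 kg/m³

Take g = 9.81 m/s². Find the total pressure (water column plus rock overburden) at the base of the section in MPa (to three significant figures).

seawater: 1030 kg/m³ × 9.81 m/s² × 4530 m = 4.577×10^7 Pa = 45.77 MPa
dolomite: 2890 kg/m³ × 9.81 m/s² × 3260 m = 9.242×10^7 Pa = 92.42 MPa
shale: 2490 kg/m³ × 9.81 m/s² × 5850 m = 1.429×10^8 Pa = 142.9 MPa
rhyolite: 2370 kg/m³ × 9.81 m/s² × 3060 m = 7.114×10^7 Pa = 71.14 MPa
Total = 45.77 + 92.42 + 142.9 + 71.14 = 352.24 MPa

352 MPa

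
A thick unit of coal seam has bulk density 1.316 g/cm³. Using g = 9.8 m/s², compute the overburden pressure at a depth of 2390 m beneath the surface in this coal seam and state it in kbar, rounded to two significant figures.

coal seam: 1316 kg/m³ × 9.8 m/s² × 2390 m = 3.082×10^7 Pa = 0.3082 kbar

0.31 kbar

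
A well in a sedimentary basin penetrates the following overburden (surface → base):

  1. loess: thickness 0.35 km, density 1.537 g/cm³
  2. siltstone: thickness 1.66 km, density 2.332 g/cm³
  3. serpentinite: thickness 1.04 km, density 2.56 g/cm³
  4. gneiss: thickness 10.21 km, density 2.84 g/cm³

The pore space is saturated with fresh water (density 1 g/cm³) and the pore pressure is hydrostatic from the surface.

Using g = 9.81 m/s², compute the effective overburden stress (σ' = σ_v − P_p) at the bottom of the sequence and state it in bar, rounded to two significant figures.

Overburden (lithostatic) stress σ_v:
loess: 1537 kg/m³ × 9.81 m/s² × 350 m = 5.277×10^6 Pa = 5.277 MPa
siltstone: 2332 kg/m³ × 9.81 m/s² × 1660 m = 3.798×10^7 Pa = 37.98 MPa
serpentinite: 2560 kg/m³ × 9.81 m/s² × 1040 m = 2.612×10^7 Pa = 26.12 MPa
gneiss: 2840 kg/m³ × 9.81 m/s² × 10210 m = 2.845×10^8 Pa = 284.5 MPa
Total = 5.277 + 37.98 + 26.12 + 284.5 = 353.83 MPa
Pore pressure P_p = 1000 kg/m³ × 9.81 m/s² × 13260 m = 1.301×10^8 Pa = 130.1 MPa
Effective stress σ' = σ_v − P_p = 353.8 − 130.1 = 223.75 MPa = 2237.5 bar

2200 bar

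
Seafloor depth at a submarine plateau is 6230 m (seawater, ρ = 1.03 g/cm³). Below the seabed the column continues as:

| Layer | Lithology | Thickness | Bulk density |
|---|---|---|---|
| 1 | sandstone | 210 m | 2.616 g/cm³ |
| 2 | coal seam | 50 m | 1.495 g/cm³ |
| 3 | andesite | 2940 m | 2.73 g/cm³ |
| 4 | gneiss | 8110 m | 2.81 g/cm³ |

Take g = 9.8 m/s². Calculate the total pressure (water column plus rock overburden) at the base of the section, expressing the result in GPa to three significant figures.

0.371 GPa

seawater: 1030 kg/m³ × 9.8 m/s² × 6230 m = 6.289×10^7 Pa = 0.06289 GPa
sandstone: 2616 kg/m³ × 9.8 m/s² × 210 m = 5.384×10^6 Pa = 5.384×10^-3 GPa
coal seam: 1495 kg/m³ × 9.8 m/s² × 50 m = 7.326×10^5 Pa = 7.326×10^-4 GPa
andesite: 2730 kg/m³ × 9.8 m/s² × 2940 m = 7.866×10^7 Pa = 0.07866 GPa
gneiss: 2810 kg/m³ × 9.8 m/s² × 8110 m = 2.233×10^8 Pa = 0.2233 GPa
Total = 0.06289 + 5.384×10^-3 + 7.326×10^-4 + 0.07866 + 0.2233 = 0.37099 GPa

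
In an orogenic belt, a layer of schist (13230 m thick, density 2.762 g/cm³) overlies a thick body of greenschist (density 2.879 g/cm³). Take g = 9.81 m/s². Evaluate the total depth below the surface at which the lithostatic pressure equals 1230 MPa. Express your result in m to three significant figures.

Pressure at base of upper layers: 2762×9.81×13230 = 3.585×10^8 Pa = 358.5 MPa
Remaining pressure to be supplied by greenschist: 1.230×10^9 − 3.585×10^8 = 8.715×10^8 Pa
Additional depth in greenschist = 8.715×10^8 Pa / (2879 kg/m³ × 9.81 m/s²) = 30858 m
Total depth = 13230 m + 30858 m = 44088 m

44100 m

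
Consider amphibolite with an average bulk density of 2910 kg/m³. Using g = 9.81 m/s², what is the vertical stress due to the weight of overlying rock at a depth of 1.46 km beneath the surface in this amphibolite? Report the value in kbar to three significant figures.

amphibolite: 2910 kg/m³ × 9.81 m/s² × 1460 m = 4.168×10^7 Pa = 0.4168 kbar

0.417 kbar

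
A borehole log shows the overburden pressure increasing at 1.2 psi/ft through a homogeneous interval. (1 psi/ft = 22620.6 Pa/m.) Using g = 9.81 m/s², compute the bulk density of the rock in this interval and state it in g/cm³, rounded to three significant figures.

ρ = (dP/dz)/g = 1.2 psi/ft / 9.81 m/s² = 27145 Pa/m / 9.81 m/s² = 2767.0 kg/m³
= 2.767 g/cm³

2.77 g/cm³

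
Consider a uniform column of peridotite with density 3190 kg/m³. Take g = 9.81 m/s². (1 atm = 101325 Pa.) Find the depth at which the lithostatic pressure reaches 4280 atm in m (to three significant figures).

h = P/(ρg) = 4280 atm / (3190 kg/m³ × 9.81 m/s²) = 4.337×10^8 Pa / 31294 Pa/m = 13858 m

13900 m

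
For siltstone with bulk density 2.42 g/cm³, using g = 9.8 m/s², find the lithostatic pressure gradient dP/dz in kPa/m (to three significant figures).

dP/dz = ρg = 2420 kg/m³ × 9.8 m/s² = 23716 Pa/m
= 23716 Pa/m × (1 kPa/m / 1000.0 Pa/m) = 23.716 kPa/m

23.7 kPa/m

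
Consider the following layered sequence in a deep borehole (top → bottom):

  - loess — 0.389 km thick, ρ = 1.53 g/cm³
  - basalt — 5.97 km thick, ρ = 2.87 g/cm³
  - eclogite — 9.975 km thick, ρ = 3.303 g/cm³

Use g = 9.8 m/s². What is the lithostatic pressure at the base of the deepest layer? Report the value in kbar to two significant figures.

5.0 kbar

loess: 1530 kg/m³ × 9.8 m/s² × 389 m = 5.833×10^6 Pa = 0.05833 kbar
basalt: 2870 kg/m³ × 9.8 m/s² × 5970 m = 1.679×10^8 Pa = 1.679 kbar
eclogite: 3303 kg/m³ × 9.8 m/s² × 9975 m = 3.229×10^8 Pa = 3.229 kbar
Total = 0.05833 + 1.679 + 3.229 = 4.9663 kbar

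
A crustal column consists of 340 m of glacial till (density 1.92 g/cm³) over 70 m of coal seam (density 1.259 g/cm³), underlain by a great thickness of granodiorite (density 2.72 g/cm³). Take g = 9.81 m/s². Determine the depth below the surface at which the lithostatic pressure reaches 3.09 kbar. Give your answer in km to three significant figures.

Pressure at base of upper layers: 1920×9.81×340 + 1259×9.81×70 = 7.269×10^6 Pa = 0.07269 kbar
Remaining pressure to be supplied by granodiorite: 3.090×10^8 − 7.269×10^6 = 3.017×10^8 Pa
Additional depth in granodiorite = 3.017×10^8 Pa / (2720 kg/m³ × 9.81 m/s²) = 11308 m
Total depth = 410 m + 11308 m = 11718 m
= 11.718 km

11.7 km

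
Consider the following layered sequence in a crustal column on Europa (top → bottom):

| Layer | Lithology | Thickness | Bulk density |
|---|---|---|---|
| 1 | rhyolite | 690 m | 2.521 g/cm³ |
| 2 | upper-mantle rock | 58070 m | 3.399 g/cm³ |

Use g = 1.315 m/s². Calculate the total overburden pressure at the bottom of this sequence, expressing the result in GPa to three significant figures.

0.262 GPa

rhyolite: 2521 kg/m³ × 1.315 m/s² × 690 m = 2.287×10^6 Pa = 2.287×10^-3 GPa
upper-mantle rock: 3399 kg/m³ × 1.315 m/s² × 58070 m = 2.596×10^8 Pa = 0.2596 GPa
Total = 2.287×10^-3 + 0.2596 = 0.26184 GPa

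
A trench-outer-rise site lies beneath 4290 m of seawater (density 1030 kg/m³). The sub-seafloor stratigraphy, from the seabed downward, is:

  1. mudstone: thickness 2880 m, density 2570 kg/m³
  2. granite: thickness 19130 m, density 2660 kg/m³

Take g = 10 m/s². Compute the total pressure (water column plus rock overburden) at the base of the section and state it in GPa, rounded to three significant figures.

0.627 GPa

seawater: 1030 kg/m³ × 10 m/s² × 4290 m = 4.419×10^7 Pa = 0.04419 GPa
mudstone: 2570 kg/m³ × 10 m/s² × 2880 m = 7.402×10^7 Pa = 0.07402 GPa
granite: 2660 kg/m³ × 10 m/s² × 19130 m = 5.089×10^8 Pa = 0.5089 GPa
Total = 0.04419 + 0.07402 + 0.5089 = 0.62706 GPa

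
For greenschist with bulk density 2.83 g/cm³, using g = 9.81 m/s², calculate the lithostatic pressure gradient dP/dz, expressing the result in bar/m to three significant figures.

dP/dz = ρg = 2830 kg/m³ × 9.81 m/s² = 27762 Pa/m
= 27762 Pa/m × (1 bar/m / 1.0000×10^5 Pa/m) = 0.27762 bar/m

0.278 bar/m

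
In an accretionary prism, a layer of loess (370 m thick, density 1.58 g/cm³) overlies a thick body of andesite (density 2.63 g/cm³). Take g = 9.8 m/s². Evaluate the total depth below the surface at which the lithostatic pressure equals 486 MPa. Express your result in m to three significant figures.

19000 m

Pressure at base of upper layers: 1580×9.8×370 = 5.729×10^6 Pa = 5.729 MPa
Remaining pressure to be supplied by andesite: 4.860×10^8 − 5.729×10^6 = 4.803×10^8 Pa
Additional depth in andesite = 4.803×10^8 Pa / (2630 kg/m³ × 9.8 m/s²) = 18634 m
Total depth = 370 m + 18634 m = 19004 m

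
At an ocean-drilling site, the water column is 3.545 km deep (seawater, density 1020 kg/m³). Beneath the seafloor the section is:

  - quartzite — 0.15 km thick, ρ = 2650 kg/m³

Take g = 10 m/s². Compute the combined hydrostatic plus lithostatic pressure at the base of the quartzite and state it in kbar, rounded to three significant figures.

0.401 kbar

seawater: 1020 kg/m³ × 10 m/s² × 3545 m = 3.616×10^7 Pa = 0.3616 kbar
quartzite: 2650 kg/m³ × 10 m/s² × 150 m = 3.975×10^6 Pa = 0.03975 kbar
Total = 0.3616 + 0.03975 = 0.40134 kbar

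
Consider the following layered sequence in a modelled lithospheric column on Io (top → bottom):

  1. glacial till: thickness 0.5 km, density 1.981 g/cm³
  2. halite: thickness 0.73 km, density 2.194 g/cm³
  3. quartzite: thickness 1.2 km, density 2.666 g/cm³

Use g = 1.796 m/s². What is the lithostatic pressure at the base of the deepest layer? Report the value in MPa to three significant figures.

glacial till: 1981 kg/m³ × 1.796 m/s² × 500 m = 1.779×10^6 Pa = 1.779 MPa
halite: 2194 kg/m³ × 1.796 m/s² × 730 m = 2.877×10^6 Pa = 2.877 MPa
quartzite: 2666 kg/m³ × 1.796 m/s² × 1200 m = 5.746×10^6 Pa = 5.746 MPa
Total = 1.779 + 2.877 + 5.746 = 10.401 MPa

10.4 MPa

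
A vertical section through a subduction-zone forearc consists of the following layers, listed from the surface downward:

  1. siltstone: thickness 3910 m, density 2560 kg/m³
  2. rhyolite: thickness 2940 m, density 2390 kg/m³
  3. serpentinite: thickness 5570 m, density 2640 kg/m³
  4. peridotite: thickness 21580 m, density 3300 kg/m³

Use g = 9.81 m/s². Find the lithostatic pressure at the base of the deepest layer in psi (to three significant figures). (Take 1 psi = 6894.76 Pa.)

146000 psi

siltstone: 2560 kg/m³ × 9.81 m/s² × 3910 m = 9.819×10^7 Pa = 14242 psi
rhyolite: 2390 kg/m³ × 9.81 m/s² × 2940 m = 6.893×10^7 Pa = 9998 psi
serpentinite: 2640 kg/m³ × 9.81 m/s² × 5570 m = 1.443×10^8 Pa = 20922 psi
peridotite: 3300 kg/m³ × 9.81 m/s² × 21580 m = 6.986×10^8 Pa = 1.013×10^5 psi
Total = 14242 + 9998 + 20922 + 1.013×10^5 = 1.4649×10^5 psi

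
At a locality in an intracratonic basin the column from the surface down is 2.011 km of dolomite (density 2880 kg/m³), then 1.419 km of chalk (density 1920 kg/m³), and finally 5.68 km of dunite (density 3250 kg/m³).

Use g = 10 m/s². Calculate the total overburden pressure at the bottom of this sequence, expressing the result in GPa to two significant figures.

0.27 GPa

dolomite: 2880 kg/m³ × 10 m/s² × 2011 m = 5.792×10^7 Pa = 0.05792 GPa
chalk: 1920 kg/m³ × 10 m/s² × 1419 m = 2.724×10^7 Pa = 0.02724 GPa
dunite: 3250 kg/m³ × 10 m/s² × 5680 m = 1.846×10^8 Pa = 0.1846 GPa
Total = 0.05792 + 0.02724 + 0.1846 = 0.26976 GPa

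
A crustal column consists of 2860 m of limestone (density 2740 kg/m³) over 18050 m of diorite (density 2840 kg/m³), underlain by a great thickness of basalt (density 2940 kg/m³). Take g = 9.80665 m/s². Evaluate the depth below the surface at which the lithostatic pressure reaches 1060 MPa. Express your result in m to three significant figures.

37600 m

Pressure at base of upper layers: 2740×9.80665×2860 + 2840×9.80665×18050 = 5.796×10^8 Pa = 579.6 MPa
Remaining pressure to be supplied by basalt: 1.060×10^9 − 5.796×10^8 = 4.804×10^8 Pa
Additional depth in basalt = 4.804×10^8 Pa / (2940 kg/m³ × 9.80665 m/s²) = 16664 m
Total depth = 20910 m + 16664 m = 37574 m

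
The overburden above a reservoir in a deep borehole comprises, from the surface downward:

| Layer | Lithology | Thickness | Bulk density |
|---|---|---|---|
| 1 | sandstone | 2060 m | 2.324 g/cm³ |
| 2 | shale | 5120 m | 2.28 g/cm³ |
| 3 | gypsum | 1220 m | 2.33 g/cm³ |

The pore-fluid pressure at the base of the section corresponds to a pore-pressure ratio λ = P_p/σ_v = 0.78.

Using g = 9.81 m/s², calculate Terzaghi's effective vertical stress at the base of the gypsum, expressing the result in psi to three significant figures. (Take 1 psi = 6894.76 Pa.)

Overburden (lithostatic) stress σ_v:
sandstone: 2324 kg/m³ × 9.81 m/s² × 2060 m = 4.696×10^7 Pa = 46.96 MPa
shale: 2280 kg/m³ × 9.81 m/s² × 5120 m = 1.145×10^8 Pa = 114.5 MPa
gypsum: 2330 kg/m³ × 9.81 m/s² × 1220 m = 2.789×10^7 Pa = 27.89 MPa
Total = 46.96 + 114.5 + 27.89 = 189.37 MPa
Pore pressure P_p = λ·σ_v = 0.78 × 189.4 MPa = 147.7 MPa
Effective stress σ' = σ_v − P_p = 189.4 − 147.7 = 41.661 MPa = 6042.4 psi

6040 psi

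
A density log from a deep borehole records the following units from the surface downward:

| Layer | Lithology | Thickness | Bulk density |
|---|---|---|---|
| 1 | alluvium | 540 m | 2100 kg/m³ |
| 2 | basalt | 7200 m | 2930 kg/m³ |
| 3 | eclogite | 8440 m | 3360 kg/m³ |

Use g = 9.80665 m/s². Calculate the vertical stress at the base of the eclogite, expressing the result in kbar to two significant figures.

5.0 kbar

alluvium: 2100 kg/m³ × 9.80665 m/s² × 540 m = 1.112×10^7 Pa = 0.1112 kbar
basalt: 2930 kg/m³ × 9.80665 m/s² × 7200 m = 2.069×10^8 Pa = 2.069 kbar
eclogite: 3360 kg/m³ × 9.80665 m/s² × 8440 m = 2.781×10^8 Pa = 2.781 kbar
Total = 0.1112 + 2.069 + 2.781 = 4.9610 kbar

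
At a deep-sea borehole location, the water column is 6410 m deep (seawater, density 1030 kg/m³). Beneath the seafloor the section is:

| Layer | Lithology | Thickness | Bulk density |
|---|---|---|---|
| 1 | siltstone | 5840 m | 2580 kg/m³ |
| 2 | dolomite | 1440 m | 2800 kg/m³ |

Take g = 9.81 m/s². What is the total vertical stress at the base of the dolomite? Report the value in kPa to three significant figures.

seawater: 1030 kg/m³ × 9.81 m/s² × 6410 m = 6.477×10^7 Pa = 64769 kPa
siltstone: 2580 kg/m³ × 9.81 m/s² × 5840 m = 1.478×10^8 Pa = 1.478×10^5 kPa
dolomite: 2800 kg/m³ × 9.81 m/s² × 1440 m = 3.955×10^7 Pa = 39554 kPa
Total = 64769 + 1.478×10^5 + 39554 = 2.5213×10^5 kPa

252000 kPa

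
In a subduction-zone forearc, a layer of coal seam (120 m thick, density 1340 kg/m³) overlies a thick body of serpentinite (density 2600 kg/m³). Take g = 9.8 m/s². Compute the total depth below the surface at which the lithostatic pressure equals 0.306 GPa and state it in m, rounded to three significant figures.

12100 m

Pressure at base of upper layers: 1340×9.8×120 = 1.576×10^6 Pa = 1.576×10^-3 GPa
Remaining pressure to be supplied by serpentinite: 3.060×10^8 − 1.576×10^6 = 3.044×10^8 Pa
Additional depth in serpentinite = 3.044×10^8 Pa / (2600 kg/m³ × 9.8 m/s²) = 11948 m
Total depth = 120 m + 11948 m = 12068 m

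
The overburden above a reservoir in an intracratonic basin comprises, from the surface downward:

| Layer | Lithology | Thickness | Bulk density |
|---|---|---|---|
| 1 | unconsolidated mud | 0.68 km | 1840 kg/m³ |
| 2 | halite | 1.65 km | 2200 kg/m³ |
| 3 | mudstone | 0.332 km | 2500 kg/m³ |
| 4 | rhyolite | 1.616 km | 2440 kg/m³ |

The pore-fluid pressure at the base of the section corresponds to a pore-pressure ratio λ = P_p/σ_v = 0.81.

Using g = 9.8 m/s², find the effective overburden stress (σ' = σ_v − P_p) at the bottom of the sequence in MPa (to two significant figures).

18 MPa

Overburden (lithostatic) stress σ_v:
unconsolidated mud: 1840 kg/m³ × 9.8 m/s² × 680 m = 1.226×10^7 Pa = 12.26 MPa
halite: 2200 kg/m³ × 9.8 m/s² × 1650 m = 3.557×10^7 Pa = 35.57 MPa
mudstone: 2500 kg/m³ × 9.8 m/s² × 332 m = 8.134×10^6 Pa = 8.134 MPa
rhyolite: 2440 kg/m³ × 9.8 m/s² × 1616 m = 3.864×10^7 Pa = 38.64 MPa
Total = 12.26 + 35.57 + 8.134 + 38.64 = 94.612 MPa
Pore pressure P_p = λ·σ_v = 0.81 × 94.61 MPa = 76.64 MPa
Effective stress σ' = σ_v − P_p = 94.61 − 76.64 = 17.976 MPa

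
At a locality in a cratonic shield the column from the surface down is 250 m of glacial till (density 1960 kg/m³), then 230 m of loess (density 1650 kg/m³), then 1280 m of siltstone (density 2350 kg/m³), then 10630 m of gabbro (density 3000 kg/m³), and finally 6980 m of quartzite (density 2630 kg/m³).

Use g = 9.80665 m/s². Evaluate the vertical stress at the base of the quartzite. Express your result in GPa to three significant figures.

glacial till: 1960 kg/m³ × 9.80665 m/s² × 250 m = 4.805×10^6 Pa = 4.805×10^-3 GPa
loess: 1650 kg/m³ × 9.80665 m/s² × 230 m = 3.722×10^6 Pa = 3.722×10^-3 GPa
siltstone: 2350 kg/m³ × 9.80665 m/s² × 1280 m = 2.950×10^7 Pa = 0.02950 GPa
gabbro: 3000 kg/m³ × 9.80665 m/s² × 10630 m = 3.127×10^8 Pa = 0.3127 GPa
quartzite: 2630 kg/m³ × 9.80665 m/s² × 6980 m = 1.800×10^8 Pa = 0.1800 GPa
Total = 4.805×10^-3 + 3.722×10^-3 + 0.02950 + 0.3127 + 0.1800 = 0.53078 GPa

0.531 GPa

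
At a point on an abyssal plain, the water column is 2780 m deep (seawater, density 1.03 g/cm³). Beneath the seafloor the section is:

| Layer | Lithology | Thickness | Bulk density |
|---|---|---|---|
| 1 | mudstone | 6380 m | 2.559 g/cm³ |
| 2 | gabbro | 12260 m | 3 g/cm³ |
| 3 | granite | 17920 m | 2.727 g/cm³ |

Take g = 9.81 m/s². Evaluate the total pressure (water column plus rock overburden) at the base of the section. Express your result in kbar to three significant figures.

10.3 kbar

seawater: 1030 kg/m³ × 9.81 m/s² × 2780 m = 2.809×10^7 Pa = 0.2809 kbar
mudstone: 2559 kg/m³ × 9.81 m/s² × 6380 m = 1.602×10^8 Pa = 1.602 kbar
gabbro: 3000 kg/m³ × 9.81 m/s² × 12260 m = 3.608×10^8 Pa = 3.608 kbar
granite: 2727 kg/m³ × 9.81 m/s² × 17920 m = 4.794×10^8 Pa = 4.794 kbar
Total = 0.2809 + 1.602 + 3.608 + 4.794 = 10.285 kbar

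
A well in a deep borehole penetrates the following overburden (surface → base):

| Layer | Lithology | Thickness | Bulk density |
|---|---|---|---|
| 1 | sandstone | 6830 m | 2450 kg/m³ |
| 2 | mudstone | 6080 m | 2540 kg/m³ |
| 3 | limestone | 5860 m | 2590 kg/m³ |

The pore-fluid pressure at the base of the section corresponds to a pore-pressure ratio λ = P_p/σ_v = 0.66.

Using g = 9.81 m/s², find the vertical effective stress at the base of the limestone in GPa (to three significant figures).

0.158 GPa

Overburden (lithostatic) stress σ_v:
sandstone: 2450 kg/m³ × 9.81 m/s² × 6830 m = 1.642×10^8 Pa = 164.2 MPa
mudstone: 2540 kg/m³ × 9.81 m/s² × 6080 m = 1.515×10^8 Pa = 151.5 MPa
limestone: 2590 kg/m³ × 9.81 m/s² × 5860 m = 1.489×10^8 Pa = 148.9 MPa
Total = 164.2 + 151.5 + 148.9 = 464.54 MPa
Pore pressure P_p = λ·σ_v = 0.66 × 464.5 MPa = 306.6 MPa
Effective stress σ' = σ_v − P_p = 464.5 − 306.6 = 157.94 MPa = 0.15794 GPa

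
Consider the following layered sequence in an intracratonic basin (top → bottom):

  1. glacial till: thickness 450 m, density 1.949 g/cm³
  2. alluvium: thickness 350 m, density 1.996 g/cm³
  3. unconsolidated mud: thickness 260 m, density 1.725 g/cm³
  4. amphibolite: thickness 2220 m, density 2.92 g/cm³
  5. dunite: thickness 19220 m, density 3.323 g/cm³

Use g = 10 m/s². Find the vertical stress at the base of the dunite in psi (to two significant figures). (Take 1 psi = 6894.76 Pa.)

glacial till: 1949 kg/m³ × 10 m/s² × 450 m = 8.771×10^6 Pa = 1272 psi
alluvium: 1996 kg/m³ × 10 m/s² × 350 m = 6.986×10^6 Pa = 1013 psi
unconsolidated mud: 1725 kg/m³ × 10 m/s² × 260 m = 4.485×10^6 Pa = 650.5 psi
amphibolite: 2920 kg/m³ × 10 m/s² × 2220 m = 6.482×10^7 Pa = 9402 psi
dunite: 3323 kg/m³ × 10 m/s² × 19220 m = 6.387×10^8 Pa = 92633 psi
Total = 1272 + 1013 + 650.5 + 9402 + 92633 = 1.0497×10^5 psi

100000 psi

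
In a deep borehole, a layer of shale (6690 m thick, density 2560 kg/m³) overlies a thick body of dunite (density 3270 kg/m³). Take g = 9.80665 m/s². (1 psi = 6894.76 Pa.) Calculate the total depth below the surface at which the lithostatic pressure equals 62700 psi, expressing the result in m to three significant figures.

14900 m

Pressure at base of upper layers: 2560×9.80665×6690 = 1.680×10^8 Pa = 24359 psi
Remaining pressure to be supplied by dunite: 4.323×10^8 − 1.680×10^8 = 2.643×10^8 Pa
Additional depth in dunite = 2.643×10^8 Pa / (3270 kg/m³ × 9.80665 m/s²) = 8243.4 m
Total depth = 6690 m + 8243.4 m = 14933 m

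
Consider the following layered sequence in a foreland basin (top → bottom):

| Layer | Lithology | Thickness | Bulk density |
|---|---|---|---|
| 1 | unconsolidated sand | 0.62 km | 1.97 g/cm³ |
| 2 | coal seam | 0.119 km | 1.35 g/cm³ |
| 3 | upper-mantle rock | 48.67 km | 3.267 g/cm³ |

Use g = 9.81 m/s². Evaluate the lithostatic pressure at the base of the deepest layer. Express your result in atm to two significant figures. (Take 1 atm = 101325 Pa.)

16000 atm

unconsolidated sand: 1970 kg/m³ × 9.81 m/s² × 620 m = 1.198×10^7 Pa = 118.3 atm
coal seam: 1350 kg/m³ × 9.81 m/s² × 119 m = 1.576×10^6 Pa = 15.55 atm
upper-mantle rock: 3267 kg/m³ × 9.81 m/s² × 48670 m = 1.560×10^9 Pa = 15394 atm
Total = 118.3 + 15.55 + 15394 = 15528 atm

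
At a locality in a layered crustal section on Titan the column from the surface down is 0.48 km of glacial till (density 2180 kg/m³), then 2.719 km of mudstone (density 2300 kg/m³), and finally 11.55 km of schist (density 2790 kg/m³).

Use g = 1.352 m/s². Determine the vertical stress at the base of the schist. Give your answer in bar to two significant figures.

530 bar

glacial till: 2180 kg/m³ × 1.352 m/s² × 480 m = 1.415×10^6 Pa = 14.15 bar
mudstone: 2300 kg/m³ × 1.352 m/s² × 2719 m = 8.455×10^6 Pa = 84.55 bar
schist: 2790 kg/m³ × 1.352 m/s² × 11550 m = 4.357×10^7 Pa = 435.7 bar
Total = 14.15 + 84.55 + 435.7 = 534.37 bar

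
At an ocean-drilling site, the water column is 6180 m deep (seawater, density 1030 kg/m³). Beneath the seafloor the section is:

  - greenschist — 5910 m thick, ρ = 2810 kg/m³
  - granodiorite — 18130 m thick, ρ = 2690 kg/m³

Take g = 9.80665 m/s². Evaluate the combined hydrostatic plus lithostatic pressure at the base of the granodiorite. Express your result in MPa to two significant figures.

seawater: 1030 kg/m³ × 9.80665 m/s² × 6180 m = 6.242×10^7 Pa = 62.42 MPa
greenschist: 2810 kg/m³ × 9.80665 m/s² × 5910 m = 1.629×10^8 Pa = 162.9 MPa
granodiorite: 2690 kg/m³ × 9.80665 m/s² × 18130 m = 4.783×10^8 Pa = 478.3 MPa
Total = 62.42 + 162.9 + 478.3 = 703.55 MPa

700 MPa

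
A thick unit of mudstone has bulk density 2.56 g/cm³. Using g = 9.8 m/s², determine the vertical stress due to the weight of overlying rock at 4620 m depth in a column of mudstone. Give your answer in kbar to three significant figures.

1.16 kbar

mudstone: 2560 kg/m³ × 9.8 m/s² × 4620 m = 1.159×10^8 Pa = 1.159 kbar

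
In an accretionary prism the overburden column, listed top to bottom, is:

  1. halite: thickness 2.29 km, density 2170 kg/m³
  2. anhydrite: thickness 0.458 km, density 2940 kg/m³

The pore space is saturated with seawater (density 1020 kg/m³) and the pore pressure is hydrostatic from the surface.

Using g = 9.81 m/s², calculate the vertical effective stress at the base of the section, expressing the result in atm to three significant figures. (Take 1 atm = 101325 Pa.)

340 atm

Overburden (lithostatic) stress σ_v:
halite: 2170 kg/m³ × 9.81 m/s² × 2290 m = 4.875×10^7 Pa = 48.75 MPa
anhydrite: 2940 kg/m³ × 9.81 m/s² × 458 m = 1.321×10^7 Pa = 13.21 MPa
Total = 48.75 + 13.21 = 61.958 MPa
Pore pressure P_p = 1020 kg/m³ × 9.81 m/s² × 2748 m = 2.750×10^7 Pa = 27.50 MPa
Effective stress σ' = σ_v − P_p = 61.96 − 27.50 = 34.461 MPa = 340.11 atm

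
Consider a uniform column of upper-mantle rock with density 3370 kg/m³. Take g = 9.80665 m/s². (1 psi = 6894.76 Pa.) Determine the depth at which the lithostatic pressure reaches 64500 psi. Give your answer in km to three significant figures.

13.5 km

h = P/(ρg) = 64500 psi / (3370 kg/m³ × 9.80665 m/s²) = 4.447×10^8 Pa / 33048 Pa/m = 13456 m
= 13.456 km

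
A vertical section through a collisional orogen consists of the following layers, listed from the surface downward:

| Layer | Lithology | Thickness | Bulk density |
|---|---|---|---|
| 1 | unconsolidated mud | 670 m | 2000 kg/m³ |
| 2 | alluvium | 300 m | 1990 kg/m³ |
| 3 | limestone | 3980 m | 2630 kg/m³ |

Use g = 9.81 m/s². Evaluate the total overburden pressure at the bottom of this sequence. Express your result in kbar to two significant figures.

unconsolidated mud: 2000 kg/m³ × 9.81 m/s² × 670 m = 1.315×10^7 Pa = 0.1315 kbar
alluvium: 1990 kg/m³ × 9.81 m/s² × 300 m = 5.857×10^6 Pa = 0.05857 kbar
limestone: 2630 kg/m³ × 9.81 m/s² × 3980 m = 1.027×10^8 Pa = 1.027 kbar
Total = 0.1315 + 0.05857 + 1.027 = 1.2169 kbar

1.2 kbar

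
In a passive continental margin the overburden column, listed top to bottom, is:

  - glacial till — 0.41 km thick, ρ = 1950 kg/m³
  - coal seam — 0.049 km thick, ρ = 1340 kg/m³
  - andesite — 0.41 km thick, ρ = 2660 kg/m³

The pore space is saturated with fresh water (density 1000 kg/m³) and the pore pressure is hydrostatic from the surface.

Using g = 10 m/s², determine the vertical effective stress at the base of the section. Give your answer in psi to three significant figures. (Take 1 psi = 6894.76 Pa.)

Overburden (lithostatic) stress σ_v:
glacial till: 1950 kg/m³ × 10 m/s² × 410 m = 7.995×10^6 Pa = 7.995 MPa
coal seam: 1340 kg/m³ × 10 m/s² × 49 m = 6.566×10^5 Pa = 0.6566 MPa
andesite: 2660 kg/m³ × 10 m/s² × 410 m = 1.091×10^7 Pa = 10.91 MPa
Total = 7.995 + 0.6566 + 10.91 = 19.558 MPa
Pore pressure P_p = 1000 kg/m³ × 10 m/s² × 869 m = 8.690×10^6 Pa = 8.690 MPa
Effective stress σ' = σ_v − P_p = 19.56 − 8.690 = 10.868 MPa = 1576.2 psi

1580 psi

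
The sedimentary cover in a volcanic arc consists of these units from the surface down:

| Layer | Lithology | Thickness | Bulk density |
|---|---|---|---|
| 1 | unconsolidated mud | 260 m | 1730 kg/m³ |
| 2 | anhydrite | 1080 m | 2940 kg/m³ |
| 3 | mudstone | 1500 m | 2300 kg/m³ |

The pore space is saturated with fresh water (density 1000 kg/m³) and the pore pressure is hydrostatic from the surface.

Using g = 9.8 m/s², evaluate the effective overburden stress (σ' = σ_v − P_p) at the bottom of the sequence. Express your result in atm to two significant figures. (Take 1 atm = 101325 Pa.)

Overburden (lithostatic) stress σ_v:
unconsolidated mud: 1730 kg/m³ × 9.8 m/s² × 260 m = 4.408×10^6 Pa = 4.408 MPa
anhydrite: 2940 kg/m³ × 9.8 m/s² × 1080 m = 3.112×10^7 Pa = 31.12 MPa
mudstone: 2300 kg/m³ × 9.8 m/s² × 1500 m = 3.381×10^7 Pa = 33.81 MPa
Total = 4.408 + 31.12 + 33.81 = 69.335 MPa
Pore pressure P_p = 1000 kg/m³ × 9.8 m/s² × 2840 m = 2.783×10^7 Pa = 27.83 MPa
Effective stress σ' = σ_v − P_p = 69.33 − 27.83 = 41.503 MPa = 409.60 atm

410 atm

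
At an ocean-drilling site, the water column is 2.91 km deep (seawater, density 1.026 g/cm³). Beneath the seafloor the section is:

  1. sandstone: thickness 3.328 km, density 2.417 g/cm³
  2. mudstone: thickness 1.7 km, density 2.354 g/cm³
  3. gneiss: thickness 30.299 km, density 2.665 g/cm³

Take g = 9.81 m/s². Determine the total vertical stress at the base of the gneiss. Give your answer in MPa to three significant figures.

seawater: 1026 kg/m³ × 9.81 m/s² × 2910 m = 2.929×10^7 Pa = 29.29 MPa
sandstone: 2417 kg/m³ × 9.81 m/s² × 3328 m = 7.891×10^7 Pa = 78.91 MPa
mudstone: 2354 kg/m³ × 9.81 m/s² × 1700 m = 3.926×10^7 Pa = 39.26 MPa
gneiss: 2665 kg/m³ × 9.81 m/s² × 30299 m = 7.921×10^8 Pa = 792.1 MPa
Total = 29.29 + 78.91 + 39.26 + 792.1 = 939.58 MPa

940 MPa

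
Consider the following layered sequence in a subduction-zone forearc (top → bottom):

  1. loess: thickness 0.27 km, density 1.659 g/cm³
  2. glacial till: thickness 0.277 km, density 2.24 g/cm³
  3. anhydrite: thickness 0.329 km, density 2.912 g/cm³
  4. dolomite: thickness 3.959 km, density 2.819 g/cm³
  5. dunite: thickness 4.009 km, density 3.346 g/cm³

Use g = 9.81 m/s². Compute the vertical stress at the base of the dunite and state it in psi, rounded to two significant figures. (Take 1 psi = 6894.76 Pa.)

loess: 1659 kg/m³ × 9.81 m/s² × 270 m = 4.394×10^6 Pa = 637.3 psi
glacial till: 2240 kg/m³ × 9.81 m/s² × 277 m = 6.087×10^6 Pa = 882.8 psi
anhydrite: 2912 kg/m³ × 9.81 m/s² × 329 m = 9.398×10^6 Pa = 1363 psi
dolomite: 2819 kg/m³ × 9.81 m/s² × 3959 m = 1.095×10^8 Pa = 15879 psi
dunite: 3346 kg/m³ × 9.81 m/s² × 4009 m = 1.316×10^8 Pa = 19086 psi
Total = 637.3 + 882.8 + 1363 + 15879 + 19086 = 37848 psi

38000 psi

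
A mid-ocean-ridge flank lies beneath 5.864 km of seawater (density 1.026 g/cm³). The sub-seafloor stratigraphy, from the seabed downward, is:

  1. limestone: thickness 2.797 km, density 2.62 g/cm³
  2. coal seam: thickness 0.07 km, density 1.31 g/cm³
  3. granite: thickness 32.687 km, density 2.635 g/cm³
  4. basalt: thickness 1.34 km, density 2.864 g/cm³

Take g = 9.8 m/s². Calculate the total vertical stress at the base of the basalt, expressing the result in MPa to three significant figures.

1010 MPa

seawater: 1026 kg/m³ × 9.8 m/s² × 5864 m = 5.896×10^7 Pa = 58.96 MPa
limestone: 2620 kg/m³ × 9.8 m/s² × 2797 m = 7.182×10^7 Pa = 71.82 MPa
coal seam: 1310 kg/m³ × 9.8 m/s² × 70 m = 8.987×10^5 Pa = 0.8987 MPa
granite: 2635 kg/m³ × 9.8 m/s² × 32687 m = 8.441×10^8 Pa = 844.1 MPa
basalt: 2864 kg/m³ × 9.8 m/s² × 1340 m = 3.761×10^7 Pa = 37.61 MPa
Total = 58.96 + 71.82 + 0.8987 + 844.1 + 37.61 = 1013.4 MPa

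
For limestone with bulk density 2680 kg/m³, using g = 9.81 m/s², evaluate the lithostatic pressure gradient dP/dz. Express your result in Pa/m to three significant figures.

dP/dz = ρg = 2680 kg/m³ × 9.81 m/s² = 26291 Pa/m

26300 Pa/m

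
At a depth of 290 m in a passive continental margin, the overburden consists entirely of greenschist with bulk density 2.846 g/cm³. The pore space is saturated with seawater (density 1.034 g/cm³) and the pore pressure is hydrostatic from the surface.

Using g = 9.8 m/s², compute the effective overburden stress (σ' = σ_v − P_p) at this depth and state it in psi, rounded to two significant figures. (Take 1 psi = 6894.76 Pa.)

Overburden (lithostatic) stress σ_v:
greenschist: 2846 kg/m³ × 9.8 m/s² × 290 m = 8.088×10^6 Pa = 8.088 MPa
Pore pressure P_p = 1034 kg/m³ × 9.8 m/s² × 290 m = 2.939×10^6 Pa = 2.939 MPa
Effective stress σ' = σ_v − P_p = 8.088 − 2.939 = 5.1497 MPa = 746.90 psi

750 psi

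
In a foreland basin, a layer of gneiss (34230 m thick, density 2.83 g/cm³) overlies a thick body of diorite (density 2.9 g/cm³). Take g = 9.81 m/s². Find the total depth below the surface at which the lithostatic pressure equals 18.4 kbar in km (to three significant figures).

Pressure at base of upper layers: 2830×9.81×34230 = 9.503×10^8 Pa = 9.503 kbar
Remaining pressure to be supplied by diorite: 1.840×10^9 − 9.503×10^8 = 8.897×10^8 Pa
Additional depth in diorite = 8.897×10^8 Pa / (2900 kg/m³ × 9.81 m/s²) = 31273 m
Total depth = 34230 m + 31273 m = 65503 m
= 65.503 km

65.5 km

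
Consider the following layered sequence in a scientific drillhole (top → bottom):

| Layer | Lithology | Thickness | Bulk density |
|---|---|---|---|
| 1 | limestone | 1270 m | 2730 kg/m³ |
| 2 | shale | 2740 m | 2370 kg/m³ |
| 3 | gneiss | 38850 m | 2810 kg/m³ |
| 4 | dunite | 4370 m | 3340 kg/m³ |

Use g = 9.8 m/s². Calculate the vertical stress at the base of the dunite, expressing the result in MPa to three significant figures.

1310 MPa

limestone: 2730 kg/m³ × 9.8 m/s² × 1270 m = 3.398×10^7 Pa = 33.98 MPa
shale: 2370 kg/m³ × 9.8 m/s² × 2740 m = 6.364×10^7 Pa = 63.64 MPa
gneiss: 2810 kg/m³ × 9.8 m/s² × 38850 m = 1.070×10^9 Pa = 1070 MPa
dunite: 3340 kg/m³ × 9.8 m/s² × 4370 m = 1.430×10^8 Pa = 143.0 MPa
Total = 33.98 + 63.64 + 1070 + 143.0 = 1310.5 MPa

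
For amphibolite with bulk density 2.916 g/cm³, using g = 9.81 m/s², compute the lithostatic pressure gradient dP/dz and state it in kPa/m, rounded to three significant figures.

28.6 kPa/m

dP/dz = ρg = 2916 kg/m³ × 9.81 m/s² = 28606 Pa/m
= 28606 Pa/m × (1 kPa/m / 1000.0 Pa/m) = 28.606 kPa/m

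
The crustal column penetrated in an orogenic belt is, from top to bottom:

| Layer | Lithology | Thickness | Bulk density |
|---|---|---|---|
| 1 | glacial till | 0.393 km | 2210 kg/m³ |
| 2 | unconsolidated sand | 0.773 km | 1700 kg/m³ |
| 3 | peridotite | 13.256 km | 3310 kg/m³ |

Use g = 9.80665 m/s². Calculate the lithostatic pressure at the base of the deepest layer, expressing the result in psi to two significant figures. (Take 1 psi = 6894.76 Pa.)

66000 psi

glacial till: 2210 kg/m³ × 9.80665 m/s² × 393 m = 8.517×10^6 Pa = 1235 psi
unconsolidated sand: 1700 kg/m³ × 9.80665 m/s² × 773 m = 1.289×10^7 Pa = 1869 psi
peridotite: 3310 kg/m³ × 9.80665 m/s² × 13256 m = 4.303×10^8 Pa = 62408 psi
Total = 1235 + 1869 + 62408 = 65513 psi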